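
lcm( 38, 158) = 3002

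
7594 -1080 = 6514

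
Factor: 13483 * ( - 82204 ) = - 1108356532 = - 2^2* 97^1*139^1 * 20551^1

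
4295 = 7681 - 3386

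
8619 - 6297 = 2322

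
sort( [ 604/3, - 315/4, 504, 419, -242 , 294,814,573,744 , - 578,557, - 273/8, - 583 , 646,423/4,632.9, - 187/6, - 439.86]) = [ - 583, - 578, - 439.86,- 242, - 315/4, - 273/8 , - 187/6,423/4,604/3,294,419,  504,557,573,632.9, 646,744,814 ] 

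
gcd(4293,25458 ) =3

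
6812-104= 6708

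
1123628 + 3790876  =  4914504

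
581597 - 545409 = 36188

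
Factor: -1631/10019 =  - 7^1*  43^(-1) = - 7/43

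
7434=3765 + 3669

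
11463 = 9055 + 2408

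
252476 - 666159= -413683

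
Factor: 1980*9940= 19681200 = 2^4*3^2*5^2*7^1*11^1*71^1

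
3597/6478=3597/6478= 0.56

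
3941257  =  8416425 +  -4475168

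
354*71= 25134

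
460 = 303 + 157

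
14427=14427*1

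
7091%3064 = 963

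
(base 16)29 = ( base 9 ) 45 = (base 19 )23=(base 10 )41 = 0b101001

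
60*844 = 50640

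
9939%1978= 49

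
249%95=59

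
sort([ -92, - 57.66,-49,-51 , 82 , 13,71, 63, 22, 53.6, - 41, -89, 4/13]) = [ - 92, - 89, - 57.66, - 51,-49, - 41, 4/13, 13, 22,  53.6, 63, 71, 82]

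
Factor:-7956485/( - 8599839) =3^( - 1)*5^1*79^1*20143^1*2866613^( - 1)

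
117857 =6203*19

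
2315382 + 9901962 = 12217344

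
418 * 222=92796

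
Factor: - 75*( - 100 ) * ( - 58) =-435000 =- 2^3*3^1*5^4*29^1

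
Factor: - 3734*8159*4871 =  - 148398453926 = - 2^1*41^1*199^1*1867^1*4871^1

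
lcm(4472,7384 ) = 317512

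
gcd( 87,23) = 1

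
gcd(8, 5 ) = 1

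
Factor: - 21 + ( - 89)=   -  110=- 2^1*5^1 * 11^1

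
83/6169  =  83/6169 = 0.01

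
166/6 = 27  +  2/3 =27.67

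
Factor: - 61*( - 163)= 9943 = 61^1*163^1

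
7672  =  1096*7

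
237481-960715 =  - 723234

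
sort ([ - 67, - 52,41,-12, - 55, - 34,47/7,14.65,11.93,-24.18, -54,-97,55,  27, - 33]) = [ - 97, - 67, - 55, - 54,-52,  -  34, - 33,- 24.18 , - 12,47/7,11.93,14.65,27,41,55 ]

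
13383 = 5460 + 7923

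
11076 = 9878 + 1198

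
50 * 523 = 26150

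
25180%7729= 1993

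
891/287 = 891/287 = 3.10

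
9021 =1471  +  7550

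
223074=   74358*3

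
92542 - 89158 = 3384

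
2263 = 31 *73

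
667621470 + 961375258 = 1628996728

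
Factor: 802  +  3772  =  2^1*2287^1= 4574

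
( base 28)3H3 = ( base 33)2JQ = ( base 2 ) 101100001111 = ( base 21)68h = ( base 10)2831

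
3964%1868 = 228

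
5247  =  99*53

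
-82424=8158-90582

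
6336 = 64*99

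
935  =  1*935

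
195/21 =65/7 = 9.29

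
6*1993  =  11958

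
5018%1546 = 380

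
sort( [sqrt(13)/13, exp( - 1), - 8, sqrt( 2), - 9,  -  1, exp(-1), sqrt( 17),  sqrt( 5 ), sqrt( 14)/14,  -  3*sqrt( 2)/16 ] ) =[ - 9, - 8,  -  1, - 3*sqrt( 2 )/16, sqrt(14)/14, sqrt( 13)/13,exp( - 1 ),exp( - 1),sqrt( 2 ),sqrt( 5 ),sqrt( 17 )]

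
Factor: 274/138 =3^( - 1 )*23^( -1)*137^1 = 137/69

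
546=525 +21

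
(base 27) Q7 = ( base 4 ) 23011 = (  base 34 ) KT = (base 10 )709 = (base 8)1305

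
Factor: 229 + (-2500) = - 3^1 * 757^1=-  2271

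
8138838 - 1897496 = 6241342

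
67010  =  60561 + 6449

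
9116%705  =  656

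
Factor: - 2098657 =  - 11^1*190787^1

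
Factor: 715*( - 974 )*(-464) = 323134240 = 2^5*5^1 * 11^1*13^1*29^1*487^1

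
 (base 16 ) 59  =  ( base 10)89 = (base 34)2l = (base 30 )2T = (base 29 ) 32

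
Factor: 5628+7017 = 12645 = 3^2* 5^1*281^1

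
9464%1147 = 288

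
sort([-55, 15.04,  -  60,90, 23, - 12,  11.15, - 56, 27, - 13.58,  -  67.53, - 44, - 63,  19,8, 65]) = [ - 67.53, -63, - 60, - 56,-55,  -  44 , - 13.58 , - 12,8, 11.15,15.04, 19,  23, 27,65, 90]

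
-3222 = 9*( - 358 ) 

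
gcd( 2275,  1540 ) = 35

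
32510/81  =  32510/81 = 401.36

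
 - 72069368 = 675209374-747278742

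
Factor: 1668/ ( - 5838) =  - 2/7 = -2^1*7^( - 1) 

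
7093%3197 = 699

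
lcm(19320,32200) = 96600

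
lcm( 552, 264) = 6072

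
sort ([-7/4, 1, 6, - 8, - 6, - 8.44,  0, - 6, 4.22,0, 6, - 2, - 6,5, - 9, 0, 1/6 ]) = [ - 9, - 8.44,-8, - 6 , - 6, - 6, - 2, - 7/4,  0, 0,0, 1/6 , 1, 4.22, 5, 6, 6] 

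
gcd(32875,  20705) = 5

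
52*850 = 44200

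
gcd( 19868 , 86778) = 2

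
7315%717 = 145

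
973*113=109949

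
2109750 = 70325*30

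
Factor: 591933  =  3^1*197311^1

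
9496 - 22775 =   -  13279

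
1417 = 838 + 579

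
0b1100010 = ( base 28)3E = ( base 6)242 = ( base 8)142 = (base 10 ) 98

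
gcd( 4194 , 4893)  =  699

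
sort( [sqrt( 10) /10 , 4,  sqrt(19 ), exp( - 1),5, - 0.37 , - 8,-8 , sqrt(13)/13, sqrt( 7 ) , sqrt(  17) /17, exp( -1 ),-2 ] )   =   [ - 8, - 8, - 2,-0.37, sqrt(17)/17,  sqrt( 13) /13,sqrt(  10 ) /10, exp( - 1 ),exp( - 1), sqrt(7),4, sqrt(19 ), 5]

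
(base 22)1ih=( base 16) 381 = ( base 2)1110000001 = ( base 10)897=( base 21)20F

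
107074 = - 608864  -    -  715938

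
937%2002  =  937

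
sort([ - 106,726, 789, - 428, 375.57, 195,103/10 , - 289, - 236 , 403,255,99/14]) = [ - 428, - 289, - 236, - 106,99/14,103/10,195 , 255,375.57, 403, 726, 789 ] 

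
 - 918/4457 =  - 918/4457 = -0.21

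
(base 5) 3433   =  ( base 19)16I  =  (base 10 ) 493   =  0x1ed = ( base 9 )607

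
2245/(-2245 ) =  - 1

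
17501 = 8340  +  9161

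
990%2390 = 990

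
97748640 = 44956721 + 52791919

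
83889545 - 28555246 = 55334299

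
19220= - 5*( - 3844) 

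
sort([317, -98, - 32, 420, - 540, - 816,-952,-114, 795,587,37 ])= [  -  952,-816, - 540, - 114,-98, - 32, 37, 317 , 420,  587,795 ] 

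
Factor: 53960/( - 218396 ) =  - 2^1*5^1*19^1*769^( - 1) = - 190/769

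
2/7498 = 1/3749 = 0.00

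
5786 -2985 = 2801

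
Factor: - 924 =- 2^2*3^1*7^1*11^1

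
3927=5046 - 1119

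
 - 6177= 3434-9611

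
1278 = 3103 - 1825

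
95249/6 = 95249/6 = 15874.83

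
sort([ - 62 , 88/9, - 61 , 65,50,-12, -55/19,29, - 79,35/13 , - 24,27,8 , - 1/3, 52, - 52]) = [- 79, - 62, - 61, -52, - 24, -12,  -  55/19, - 1/3, 35/13,  8, 88/9 , 27, 29, 50,  52, 65]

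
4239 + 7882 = 12121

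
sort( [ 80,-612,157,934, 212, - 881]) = [  -  881, - 612,80 , 157, 212, 934 ] 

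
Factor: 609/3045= 1/5=5^ ( - 1 )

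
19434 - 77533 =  - 58099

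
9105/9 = 1011 + 2/3= 1011.67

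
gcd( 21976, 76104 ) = 8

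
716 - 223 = 493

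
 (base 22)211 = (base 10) 991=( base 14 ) 50B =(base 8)1737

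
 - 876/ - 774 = 146/129 = 1.13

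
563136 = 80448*7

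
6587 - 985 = 5602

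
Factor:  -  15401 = -15401^1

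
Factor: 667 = 23^1*29^1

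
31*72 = 2232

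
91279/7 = 13039 + 6/7 = 13039.86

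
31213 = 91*343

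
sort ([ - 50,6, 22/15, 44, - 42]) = [-50,- 42, 22/15, 6,44]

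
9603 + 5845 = 15448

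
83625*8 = 669000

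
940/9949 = 940/9949  =  0.09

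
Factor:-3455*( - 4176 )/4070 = 2^3*  3^2*11^( - 1)*29^1*37^ ( - 1)*691^1 = 1442808/407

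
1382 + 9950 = 11332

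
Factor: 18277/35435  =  49/95  =  5^( - 1)*7^2 * 19^( - 1 )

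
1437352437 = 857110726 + 580241711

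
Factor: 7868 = 2^2 * 7^1 * 281^1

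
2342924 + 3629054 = 5971978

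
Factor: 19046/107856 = 2^( - 3 )* 3^( -2)*7^ (  -  1)*89^1= 89/504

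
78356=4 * 19589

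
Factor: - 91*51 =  - 4641 = - 3^1*7^1*13^1*17^1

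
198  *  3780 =748440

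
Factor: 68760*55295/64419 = 1267361400/21473=2^3*3^1*5^2 * 109^( - 1)*191^1  *  197^( - 1)*11059^1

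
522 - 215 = 307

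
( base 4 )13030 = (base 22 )kk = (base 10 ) 460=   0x1cc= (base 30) FA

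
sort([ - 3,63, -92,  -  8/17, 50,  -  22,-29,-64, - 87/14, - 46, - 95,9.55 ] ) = [-95,  -  92, - 64,  -  46 ,- 29, - 22,- 87/14,-3, - 8/17,9.55,50,63] 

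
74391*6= 446346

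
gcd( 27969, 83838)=3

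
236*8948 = 2111728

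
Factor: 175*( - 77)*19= - 256025=- 5^2*7^2*11^1*19^1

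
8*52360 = 418880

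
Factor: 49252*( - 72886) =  - 2^3*7^1*11^1*1759^1*3313^1 = - 3589781272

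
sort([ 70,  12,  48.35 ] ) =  [12,  48.35, 70 ] 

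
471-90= 381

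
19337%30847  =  19337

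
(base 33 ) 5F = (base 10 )180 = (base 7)345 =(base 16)B4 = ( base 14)cc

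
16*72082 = 1153312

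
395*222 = 87690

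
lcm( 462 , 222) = 17094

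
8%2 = 0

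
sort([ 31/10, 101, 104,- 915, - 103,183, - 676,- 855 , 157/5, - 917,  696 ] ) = [-917, -915, - 855,-676,  -  103, 31/10,157/5,  101,  104,183,696] 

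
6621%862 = 587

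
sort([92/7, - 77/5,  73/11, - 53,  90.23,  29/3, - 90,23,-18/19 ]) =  [ - 90,-53, - 77/5, - 18/19,73/11 , 29/3,  92/7,23, 90.23]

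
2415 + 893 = 3308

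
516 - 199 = 317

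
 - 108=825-933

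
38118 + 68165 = 106283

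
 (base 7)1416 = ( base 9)673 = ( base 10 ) 552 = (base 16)228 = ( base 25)M2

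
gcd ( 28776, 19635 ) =33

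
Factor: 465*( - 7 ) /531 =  - 3^( - 1 )*5^1* 7^1*31^1 * 59^( - 1) = - 1085/177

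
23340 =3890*6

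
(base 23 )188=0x2D1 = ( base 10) 721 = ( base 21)1D7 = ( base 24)161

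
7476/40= 1869/10 = 186.90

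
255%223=32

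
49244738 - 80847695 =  - 31602957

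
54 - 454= - 400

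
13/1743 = 13/1743= 0.01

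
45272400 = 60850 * 744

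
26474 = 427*62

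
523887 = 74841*7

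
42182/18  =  2343 + 4/9 = 2343.44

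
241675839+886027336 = 1127703175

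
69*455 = 31395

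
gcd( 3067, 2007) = 1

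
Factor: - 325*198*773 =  - 2^1*3^2*5^2*  11^1*13^1*773^1 = - 49742550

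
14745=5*2949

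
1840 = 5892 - 4052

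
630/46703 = 630/46703 = 0.01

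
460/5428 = 5/59 = 0.08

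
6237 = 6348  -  111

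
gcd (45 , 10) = 5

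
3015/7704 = 335/856 =0.39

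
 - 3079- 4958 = -8037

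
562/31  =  18  +  4/31  =  18.13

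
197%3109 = 197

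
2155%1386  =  769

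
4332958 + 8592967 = 12925925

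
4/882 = 2/441=   0.00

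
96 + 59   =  155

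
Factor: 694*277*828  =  159173064 = 2^3*3^2 *23^1*277^1 * 347^1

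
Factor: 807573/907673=62121/69821 =3^1 * 20707^1*69821^( - 1)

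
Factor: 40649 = 7^1 * 5807^1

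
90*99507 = 8955630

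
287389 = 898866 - 611477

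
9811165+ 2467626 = 12278791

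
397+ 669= 1066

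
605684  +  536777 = 1142461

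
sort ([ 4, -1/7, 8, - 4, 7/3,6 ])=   [ - 4 , - 1/7, 7/3,4, 6, 8]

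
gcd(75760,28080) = 80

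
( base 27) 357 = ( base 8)4431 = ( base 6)14441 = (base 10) 2329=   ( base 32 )28p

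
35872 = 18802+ 17070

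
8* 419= 3352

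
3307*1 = 3307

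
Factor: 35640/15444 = 30/13 = 2^1*3^1*5^1*13^( - 1)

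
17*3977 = 67609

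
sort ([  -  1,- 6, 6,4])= [ - 6,-1,4, 6]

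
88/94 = 44/47= 0.94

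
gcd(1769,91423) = 1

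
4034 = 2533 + 1501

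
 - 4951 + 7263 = 2312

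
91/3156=91/3156 = 0.03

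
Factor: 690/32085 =2/93 = 2^1*3^(  -  1)*31^( - 1) 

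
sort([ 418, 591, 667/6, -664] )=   [-664, 667/6 , 418, 591]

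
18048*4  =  72192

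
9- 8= 1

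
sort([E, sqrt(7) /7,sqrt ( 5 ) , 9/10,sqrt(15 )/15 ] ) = [sqrt(15)/15,sqrt(7)/7, 9/10, sqrt(5 ), E ]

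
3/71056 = 3/71056 = 0.00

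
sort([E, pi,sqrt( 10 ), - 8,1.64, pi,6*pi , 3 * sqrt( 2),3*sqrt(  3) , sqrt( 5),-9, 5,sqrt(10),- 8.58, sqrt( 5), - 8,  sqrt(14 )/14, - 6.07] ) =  [  -  9, - 8.58, - 8, - 8 , - 6.07, sqrt ( 14)/14,1.64,sqrt(5),sqrt ( 5),E,  pi,pi,  sqrt(10),sqrt( 10),3 * sqrt ( 2 ),5, 3 * sqrt ( 3),6*pi]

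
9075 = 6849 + 2226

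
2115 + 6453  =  8568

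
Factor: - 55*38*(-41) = 2^1  *  5^1*11^1 * 19^1*41^1   =  85690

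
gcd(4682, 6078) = 2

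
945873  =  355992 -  - 589881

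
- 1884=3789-5673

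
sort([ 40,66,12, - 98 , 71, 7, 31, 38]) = [- 98, 7 , 12, 31 , 38, 40, 66, 71] 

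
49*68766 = 3369534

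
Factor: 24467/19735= 5^( - 1 )*43^1*569^1*  3947^( -1) 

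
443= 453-10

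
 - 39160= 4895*(-8)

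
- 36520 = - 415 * 88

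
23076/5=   4615 + 1/5 =4615.20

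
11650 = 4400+7250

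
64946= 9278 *7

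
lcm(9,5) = 45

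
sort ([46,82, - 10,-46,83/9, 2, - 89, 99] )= [ - 89,-46,-10,  2,83/9,46,82, 99]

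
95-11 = 84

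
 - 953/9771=-953/9771= - 0.10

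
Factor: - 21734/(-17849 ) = 2^1*13^(-1 ) * 1373^( - 1 )* 10867^1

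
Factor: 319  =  11^1*29^1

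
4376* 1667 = 7294792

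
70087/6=70087/6 =11681.17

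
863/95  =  863/95 = 9.08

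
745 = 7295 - 6550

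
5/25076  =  5/25076 = 0.00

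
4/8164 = 1/2041  =  0.00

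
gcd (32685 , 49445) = 5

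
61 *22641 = 1381101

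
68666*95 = 6523270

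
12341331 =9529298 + 2812033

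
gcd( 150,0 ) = 150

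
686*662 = 454132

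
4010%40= 10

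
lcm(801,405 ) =36045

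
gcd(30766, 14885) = 1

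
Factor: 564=2^2*3^1* 47^1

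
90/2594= 45/1297 = 0.03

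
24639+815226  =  839865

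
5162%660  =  542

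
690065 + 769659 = 1459724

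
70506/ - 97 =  - 70506/97  =  - 726.87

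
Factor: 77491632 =2^4*3^1*1614409^1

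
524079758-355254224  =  168825534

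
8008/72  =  111 + 2/9= 111.22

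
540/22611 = 180/7537 = 0.02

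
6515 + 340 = 6855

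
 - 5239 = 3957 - 9196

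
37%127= 37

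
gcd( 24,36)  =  12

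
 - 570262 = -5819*98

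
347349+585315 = 932664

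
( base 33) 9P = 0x142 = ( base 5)2242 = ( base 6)1254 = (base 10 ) 322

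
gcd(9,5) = 1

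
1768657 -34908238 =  - 33139581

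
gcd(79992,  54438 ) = 6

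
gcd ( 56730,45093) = 3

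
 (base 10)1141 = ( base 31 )15p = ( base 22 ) 27J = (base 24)1ND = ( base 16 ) 475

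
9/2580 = 3/860 = 0.00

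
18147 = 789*23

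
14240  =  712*20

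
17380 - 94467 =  - 77087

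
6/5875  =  6/5875 = 0.00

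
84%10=4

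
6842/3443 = 622/313 = 1.99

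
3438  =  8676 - 5238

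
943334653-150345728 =792988925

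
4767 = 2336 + 2431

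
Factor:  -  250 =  - 2^1*5^3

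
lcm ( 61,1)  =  61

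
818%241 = 95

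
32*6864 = 219648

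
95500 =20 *4775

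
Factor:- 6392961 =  - 3^2 * 191^1*3719^1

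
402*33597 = 13505994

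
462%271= 191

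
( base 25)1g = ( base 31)1a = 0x29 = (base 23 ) 1i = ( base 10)41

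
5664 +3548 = 9212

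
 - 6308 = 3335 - 9643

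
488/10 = 244/5 = 48.80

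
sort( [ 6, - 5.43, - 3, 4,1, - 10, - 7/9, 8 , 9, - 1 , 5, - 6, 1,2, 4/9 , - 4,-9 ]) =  [ - 10, - 9,-6, - 5.43, - 4,  -  3, - 1, - 7/9, 4/9, 1, 1 , 2, 4,5,6, 8, 9 ] 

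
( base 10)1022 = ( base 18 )32e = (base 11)84A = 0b1111111110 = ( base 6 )4422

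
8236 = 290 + 7946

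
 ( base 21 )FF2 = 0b1101100010100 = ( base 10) 6932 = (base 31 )76j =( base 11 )5232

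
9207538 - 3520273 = 5687265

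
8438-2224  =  6214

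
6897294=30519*226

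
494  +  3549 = 4043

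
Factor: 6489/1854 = 7/2 = 2^( - 1)*7^1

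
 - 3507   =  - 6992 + 3485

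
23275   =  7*3325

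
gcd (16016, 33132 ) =44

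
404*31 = 12524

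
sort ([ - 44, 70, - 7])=[ - 44, - 7, 70 ] 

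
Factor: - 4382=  - 2^1 * 7^1*313^1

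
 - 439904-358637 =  - 798541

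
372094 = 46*8089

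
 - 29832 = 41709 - 71541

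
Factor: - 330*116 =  - 38280 = - 2^3*3^1*5^1*11^1*29^1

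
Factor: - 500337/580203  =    -  3^1*  13^(-1)*19^(- 1 )*71^1 = -  213/247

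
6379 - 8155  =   - 1776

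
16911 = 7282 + 9629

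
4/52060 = 1/13015 = 0.00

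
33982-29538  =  4444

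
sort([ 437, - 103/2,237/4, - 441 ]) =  [ - 441, - 103/2,237/4,437] 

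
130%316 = 130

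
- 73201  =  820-74021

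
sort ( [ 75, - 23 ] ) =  [-23  ,  75]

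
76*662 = 50312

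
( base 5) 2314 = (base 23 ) ec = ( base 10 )334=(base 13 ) 1c9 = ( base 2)101001110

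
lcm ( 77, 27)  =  2079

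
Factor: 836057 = 19^1*79^1*557^1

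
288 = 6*48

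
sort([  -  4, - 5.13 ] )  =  [-5.13, - 4]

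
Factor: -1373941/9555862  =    -  2^(  -  1 )*241^1*359^( - 1 )*5701^1*13309^( - 1)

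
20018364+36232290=56250654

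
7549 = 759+6790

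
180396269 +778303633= 958699902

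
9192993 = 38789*237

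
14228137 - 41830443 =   -  27602306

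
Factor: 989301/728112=2^( - 4)*7^(  -  1)*11^( - 1)*43^1*197^( - 1)*7669^1  =  329767/242704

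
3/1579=3/1579 =0.00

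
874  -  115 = 759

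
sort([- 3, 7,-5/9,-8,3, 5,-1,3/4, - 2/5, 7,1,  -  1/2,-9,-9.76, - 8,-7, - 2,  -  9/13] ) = [ - 9.76, - 9,-8,- 8, - 7, - 3, - 2,-1, - 9/13,-5/9,-1/2,-2/5,3/4,1, 3,5,7, 7 ] 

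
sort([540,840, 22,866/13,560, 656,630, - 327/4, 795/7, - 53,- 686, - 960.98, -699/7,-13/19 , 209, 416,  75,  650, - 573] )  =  [-960.98,  -  686, - 573,  -  699/7, - 327/4, - 53 ,-13/19, 22 , 866/13,  75,795/7, 209, 416,  540, 560,  630, 650, 656,840] 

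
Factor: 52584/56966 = 12/13 = 2^2*3^1*13^( - 1 ) 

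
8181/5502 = 2727/1834 = 1.49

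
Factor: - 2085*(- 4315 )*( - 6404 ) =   -  2^2 * 3^1 * 5^2*139^1  *  863^1*1601^1  =  - 57615347100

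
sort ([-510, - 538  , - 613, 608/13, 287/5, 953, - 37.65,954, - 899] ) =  [- 899 , - 613, - 538, - 510, - 37.65,608/13,287/5, 953, 954 ] 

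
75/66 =25/22 = 1.14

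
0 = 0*66214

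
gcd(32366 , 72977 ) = 1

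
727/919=727/919 = 0.79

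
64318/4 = 32159/2 = 16079.50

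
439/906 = 439/906=0.48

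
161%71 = 19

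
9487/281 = 9487/281=33.76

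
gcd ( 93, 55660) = 1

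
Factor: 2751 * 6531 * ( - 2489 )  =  -44719317909 =- 3^2*7^2*19^1*131^2*311^1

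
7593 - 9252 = -1659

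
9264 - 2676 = 6588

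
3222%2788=434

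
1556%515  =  11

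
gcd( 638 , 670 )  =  2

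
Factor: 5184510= 2^1*3^1*5^1*43^1*4019^1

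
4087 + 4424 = 8511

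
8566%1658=276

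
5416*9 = 48744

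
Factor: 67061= 67061^1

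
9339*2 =18678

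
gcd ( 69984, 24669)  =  9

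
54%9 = 0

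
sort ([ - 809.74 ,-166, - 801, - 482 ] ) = [-809.74,- 801,-482,  -  166] 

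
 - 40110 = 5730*(  -  7) 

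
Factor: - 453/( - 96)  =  2^(-5)*151^1 = 151/32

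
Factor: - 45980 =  - 2^2*5^1*11^2*19^1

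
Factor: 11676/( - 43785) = -2^2*3^ ( - 1)*5^( - 1) = - 4/15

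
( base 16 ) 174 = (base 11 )309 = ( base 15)19c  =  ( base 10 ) 372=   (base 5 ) 2442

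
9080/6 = 1513 + 1/3  =  1513.33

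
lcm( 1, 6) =6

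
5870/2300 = 587/230 = 2.55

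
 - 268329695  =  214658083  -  482987778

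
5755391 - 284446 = 5470945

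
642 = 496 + 146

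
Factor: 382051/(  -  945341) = - 71^1*5381^1 * 945341^( - 1) 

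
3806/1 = 3806 = 3806.00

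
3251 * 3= 9753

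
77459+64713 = 142172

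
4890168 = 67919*72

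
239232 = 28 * 8544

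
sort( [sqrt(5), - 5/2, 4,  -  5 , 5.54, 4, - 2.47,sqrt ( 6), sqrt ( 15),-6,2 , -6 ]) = [ - 6,-6, - 5,-5/2, - 2.47,2,  sqrt ( 5 ), sqrt( 6 ) , sqrt( 15 ),4,4, 5.54]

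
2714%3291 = 2714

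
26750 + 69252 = 96002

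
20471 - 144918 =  - 124447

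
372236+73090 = 445326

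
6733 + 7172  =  13905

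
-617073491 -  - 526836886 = -90236605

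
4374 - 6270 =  - 1896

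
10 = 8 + 2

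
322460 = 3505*92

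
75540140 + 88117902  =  163658042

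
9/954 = 1/106=0.01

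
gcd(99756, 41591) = 1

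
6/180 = 1/30 = 0.03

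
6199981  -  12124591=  -5924610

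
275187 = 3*91729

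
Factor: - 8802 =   -  2^1*3^3*163^1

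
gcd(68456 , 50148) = 796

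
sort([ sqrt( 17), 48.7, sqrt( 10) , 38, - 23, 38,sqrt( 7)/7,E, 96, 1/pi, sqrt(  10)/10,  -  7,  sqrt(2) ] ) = [-23, - 7, sqrt (10)/10,1/pi,sqrt( 7) /7,sqrt(2 ), E, sqrt( 10 ),sqrt( 17 ), 38 , 38, 48.7,96 ]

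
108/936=3/26 = 0.12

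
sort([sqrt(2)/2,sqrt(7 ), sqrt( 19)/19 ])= [ sqrt( 19) /19,sqrt(2)/2, sqrt(7) ] 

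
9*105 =945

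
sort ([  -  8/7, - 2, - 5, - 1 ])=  [ - 5,-2, - 8/7, -1]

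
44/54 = 22/27 = 0.81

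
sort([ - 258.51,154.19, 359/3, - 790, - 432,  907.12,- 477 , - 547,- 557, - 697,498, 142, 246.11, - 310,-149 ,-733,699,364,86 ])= [-790, - 733 , - 697, - 557,-547,-477, - 432, - 310, - 258.51,  -  149 , 86,  359/3, 142, 154.19, 246.11, 364, 498, 699,907.12]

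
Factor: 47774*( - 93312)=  - 4457887488= - 2^8*3^6*23887^1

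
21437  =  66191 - 44754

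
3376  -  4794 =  - 1418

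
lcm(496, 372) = 1488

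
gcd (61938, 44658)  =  54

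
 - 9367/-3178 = 2 + 3011/3178 = 2.95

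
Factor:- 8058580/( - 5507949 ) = 2^2*3^(-1) *5^1 * 17^( - 1 )*179^1 * 2251^1*107999^(  -  1 )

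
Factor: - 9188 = - 2^2  *  2297^1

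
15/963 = 5/321 = 0.02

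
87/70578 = 29/23526= 0.00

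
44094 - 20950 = 23144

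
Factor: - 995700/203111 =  - 2^2  *3^1 * 5^2*101^( - 1 )*2011^( -1)*3319^1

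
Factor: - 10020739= - 10020739^1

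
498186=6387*78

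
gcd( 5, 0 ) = 5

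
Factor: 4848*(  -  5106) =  -24753888 =- 2^5*3^2*23^1 * 37^1*101^1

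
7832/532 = 14 + 96/133 = 14.72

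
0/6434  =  0 =0.00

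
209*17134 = 3581006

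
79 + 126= 205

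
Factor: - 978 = -2^1*3^1*163^1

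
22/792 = 1/36 = 0.03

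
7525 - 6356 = 1169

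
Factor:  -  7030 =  - 2^1*5^1*19^1*37^1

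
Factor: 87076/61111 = 2^2*11^1*23^ ( - 1)*1979^1*2657^( - 1)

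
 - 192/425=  - 192/425 = -0.45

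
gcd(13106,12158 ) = 2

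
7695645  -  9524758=  -  1829113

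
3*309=927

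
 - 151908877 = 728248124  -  880157001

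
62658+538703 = 601361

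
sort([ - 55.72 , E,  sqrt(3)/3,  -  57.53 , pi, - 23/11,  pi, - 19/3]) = [ - 57.53,-55.72,-19/3, - 23/11,sqrt( 3) /3,E,pi,pi] 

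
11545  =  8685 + 2860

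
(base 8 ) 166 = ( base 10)118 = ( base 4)1312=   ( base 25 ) 4I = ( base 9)141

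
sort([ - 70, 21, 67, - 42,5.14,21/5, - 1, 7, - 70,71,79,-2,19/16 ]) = [  -  70, - 70, - 42,-2, - 1,19/16, 21/5,5.14, 7,21,  67,71,79 ]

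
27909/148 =27909/148 = 188.57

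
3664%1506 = 652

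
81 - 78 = 3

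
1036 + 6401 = 7437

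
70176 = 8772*8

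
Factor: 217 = 7^1*31^1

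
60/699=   20/233 = 0.09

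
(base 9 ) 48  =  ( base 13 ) 35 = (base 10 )44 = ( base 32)1c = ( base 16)2C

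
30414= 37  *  822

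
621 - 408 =213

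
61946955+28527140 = 90474095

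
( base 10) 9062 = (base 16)2366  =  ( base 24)FHE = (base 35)7dw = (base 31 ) 9DA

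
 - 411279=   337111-748390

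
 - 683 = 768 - 1451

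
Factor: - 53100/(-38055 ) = 2^2*3^1*5^1*43^(  -  1 )=60/43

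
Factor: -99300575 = -5^2*11^1*361093^1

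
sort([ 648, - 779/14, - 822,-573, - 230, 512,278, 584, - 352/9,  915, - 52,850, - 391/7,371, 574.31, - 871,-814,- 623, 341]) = [ - 871,-822 ,-814, - 623, - 573, - 230 , - 391/7, - 779/14 , - 52, - 352/9, 278,341,  371 , 512,574.31,584,  648, 850,915 ] 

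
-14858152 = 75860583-90718735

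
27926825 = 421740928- 393814103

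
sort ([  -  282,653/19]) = [ - 282, 653/19]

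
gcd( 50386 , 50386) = 50386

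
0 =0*78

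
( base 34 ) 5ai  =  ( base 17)1441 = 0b1011111111010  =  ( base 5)144023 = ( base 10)6138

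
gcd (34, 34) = 34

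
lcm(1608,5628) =11256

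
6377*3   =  19131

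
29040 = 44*660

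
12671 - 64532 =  - 51861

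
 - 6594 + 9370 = 2776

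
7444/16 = 1861/4= 465.25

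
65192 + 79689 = 144881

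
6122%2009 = 95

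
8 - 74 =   -  66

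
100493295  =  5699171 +94794124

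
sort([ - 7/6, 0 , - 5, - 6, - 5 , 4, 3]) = [-6,-5,-5, -7/6 , 0,3 , 4]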